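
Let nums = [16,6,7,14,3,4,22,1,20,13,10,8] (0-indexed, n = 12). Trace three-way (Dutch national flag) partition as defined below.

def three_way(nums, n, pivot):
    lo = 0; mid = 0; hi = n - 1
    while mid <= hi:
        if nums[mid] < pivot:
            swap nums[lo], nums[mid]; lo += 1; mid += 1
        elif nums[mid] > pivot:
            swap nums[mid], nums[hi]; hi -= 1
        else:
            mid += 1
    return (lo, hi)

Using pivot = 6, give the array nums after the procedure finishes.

lo=0 mid=0 hi=11
16>6: swap(0,11), hi=10 ⇒ [8,6,7,14,3,4,22,1,20,13,10,16]
8>6: swap(0,10), hi=9 ⇒ [10,6,7,14,3,4,22,1,20,13,8,16]
10>6: swap(0,9), hi=8 ⇒ [13,6,7,14,3,4,22,1,20,10,8,16]
13>6: swap(0,8), hi=7 ⇒ [20,6,7,14,3,4,22,1,13,10,8,16]
20>6: swap(0,7), hi=6 ⇒ [1,6,7,14,3,4,22,20,13,10,8,16]
1<6: swap(0,0), lo=1 mid=1 ⇒ [1,6,7,14,3,4,22,20,13,10,8,16]
6=6: mid=2
7>6: swap(2,6), hi=5 ⇒ [1,6,22,14,3,4,7,20,13,10,8,16]
22>6: swap(2,5), hi=4 ⇒ [1,6,4,14,3,22,7,20,13,10,8,16]
4<6: swap(1,2), lo=2 mid=3 ⇒ [1,4,6,14,3,22,7,20,13,10,8,16]
14>6: swap(3,4), hi=3 ⇒ [1,4,6,3,14,22,7,20,13,10,8,16]
3<6: swap(2,3), lo=3 mid=4 ⇒ [1,4,3,6,14,22,7,20,13,10,8,16]
done. lo=3 hi=3; nums=[1,4,3,6,14,22,7,20,13,10,8,16]

[1,4,3,6,14,22,7,20,13,10,8,16]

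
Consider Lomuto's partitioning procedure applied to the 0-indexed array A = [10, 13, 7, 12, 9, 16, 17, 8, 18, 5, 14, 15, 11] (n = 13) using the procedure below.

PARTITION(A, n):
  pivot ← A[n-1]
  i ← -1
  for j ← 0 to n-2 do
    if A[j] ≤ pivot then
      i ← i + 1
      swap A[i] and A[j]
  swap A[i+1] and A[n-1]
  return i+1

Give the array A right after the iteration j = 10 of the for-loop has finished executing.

pivot = A[12] = 11; i = -1
j=0: A[0]=10 ≤ 11 → i=0, swap A[0],A[0] (no change) → [10, 13, 7, 12, 9, 16, 17, 8, 18, 5, 14, 15, 11]
j=1: A[1]=13 > 11 → no swap
j=2: A[2]=7 ≤ 11 → i=1, swap A[1],A[2] → [10, 7, 13, 12, 9, 16, 17, 8, 18, 5, 14, 15, 11]
j=3: A[3]=12 > 11 → no swap
j=4: A[4]=9 ≤ 11 → i=2, swap A[2],A[4] → [10, 7, 9, 12, 13, 16, 17, 8, 18, 5, 14, 15, 11]
j=5: A[5]=16 > 11 → no swap
j=6: A[6]=17 > 11 → no swap
j=7: A[7]=8 ≤ 11 → i=3, swap A[3],A[7] → [10, 7, 9, 8, 13, 16, 17, 12, 18, 5, 14, 15, 11]
j=8: A[8]=18 > 11 → no swap
j=9: A[9]=5 ≤ 11 → i=4, swap A[4],A[9] → [10, 7, 9, 8, 5, 16, 17, 12, 18, 13, 14, 15, 11]
j=10: A[10]=14 > 11 → no swap
(after j=10) A = [10, 7, 9, 8, 5, 16, 17, 12, 18, 13, 14, 15, 11]

[10, 7, 9, 8, 5, 16, 17, 12, 18, 13, 14, 15, 11]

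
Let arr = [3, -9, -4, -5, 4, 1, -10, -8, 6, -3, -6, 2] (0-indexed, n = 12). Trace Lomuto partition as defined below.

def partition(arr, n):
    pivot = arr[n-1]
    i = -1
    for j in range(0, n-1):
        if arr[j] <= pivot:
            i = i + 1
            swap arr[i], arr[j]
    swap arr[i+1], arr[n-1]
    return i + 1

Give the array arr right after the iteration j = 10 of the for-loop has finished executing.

[-9, -4, -5, 1, -10, -8, -3, -6, 6, 4, 3, 2]

pivot=2, i=-1
j=0: 3>2, skip
j=1: -9≤2, i=0, swap(0,1) ⇒ [-9, 3, -4, -5, 4, 1, -10, -8, 6, -3, -6, 2]
j=2: -4≤2, i=1, swap(1,2) ⇒ [-9, -4, 3, -5, 4, 1, -10, -8, 6, -3, -6, 2]
j=3: -5≤2, i=2, swap(2,3) ⇒ [-9, -4, -5, 3, 4, 1, -10, -8, 6, -3, -6, 2]
j=4: 4>2, skip
j=5: 1≤2, i=3, swap(3,5) ⇒ [-9, -4, -5, 1, 4, 3, -10, -8, 6, -3, -6, 2]
j=6: -10≤2, i=4, swap(4,6) ⇒ [-9, -4, -5, 1, -10, 3, 4, -8, 6, -3, -6, 2]
j=7: -8≤2, i=5, swap(5,7) ⇒ [-9, -4, -5, 1, -10, -8, 4, 3, 6, -3, -6, 2]
j=8: 6>2, skip
j=9: -3≤2, i=6, swap(6,9) ⇒ [-9, -4, -5, 1, -10, -8, -3, 3, 6, 4, -6, 2]
j=10: -6≤2, i=7, swap(7,10) ⇒ [-9, -4, -5, 1, -10, -8, -3, -6, 6, 4, 3, 2]
(after j=10) arr = [-9, -4, -5, 1, -10, -8, -3, -6, 6, 4, 3, 2]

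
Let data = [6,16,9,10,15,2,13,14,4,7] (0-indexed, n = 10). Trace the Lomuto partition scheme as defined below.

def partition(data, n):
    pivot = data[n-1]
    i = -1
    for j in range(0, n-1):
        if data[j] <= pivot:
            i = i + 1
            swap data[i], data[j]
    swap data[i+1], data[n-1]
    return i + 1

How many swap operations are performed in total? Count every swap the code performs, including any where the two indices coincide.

pivot=7, i=-1
j=0: 6≤7, i=0, swap(0,0) ⇒ [6,16,9,10,15,2,13,14,4,7]
j=1: 16>7, skip
j=2: 9>7, skip
j=3: 10>7, skip
j=4: 15>7, skip
j=5: 2≤7, i=1, swap(1,5) ⇒ [6,2,9,10,15,16,13,14,4,7]
j=6: 13>7, skip
j=7: 14>7, skip
j=8: 4≤7, i=2, swap(2,8) ⇒ [6,2,4,10,15,16,13,14,9,7]
swap(3,9) ⇒ [6,2,4,7,15,16,13,14,9,10]; return 3

4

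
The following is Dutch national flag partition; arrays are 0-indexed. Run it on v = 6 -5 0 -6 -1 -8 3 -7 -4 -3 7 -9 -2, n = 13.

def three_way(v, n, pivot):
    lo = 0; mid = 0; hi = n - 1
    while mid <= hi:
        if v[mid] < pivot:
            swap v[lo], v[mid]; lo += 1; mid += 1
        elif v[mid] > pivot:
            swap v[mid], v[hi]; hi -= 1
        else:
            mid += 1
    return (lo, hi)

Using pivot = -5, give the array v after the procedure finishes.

pivot = -5; lo=0, mid=0, hi=12
v[mid]=6>-5: swap v[0],v[12]; hi=11 → -2 -5 0 -6 -1 -8 3 -7 -4 -3 7 -9 6
v[mid]=-2>-5: swap v[0],v[11]; hi=10 → -9 -5 0 -6 -1 -8 3 -7 -4 -3 7 -2 6
v[mid]=-9<-5: swap v[0],v[0]; lo=1,mid=1 → -9 -5 0 -6 -1 -8 3 -7 -4 -3 7 -2 6
v[mid]=-5=-5: mid=2
v[mid]=0>-5: swap v[2],v[10]; hi=9 → -9 -5 7 -6 -1 -8 3 -7 -4 -3 0 -2 6
v[mid]=7>-5: swap v[2],v[9]; hi=8 → -9 -5 -3 -6 -1 -8 3 -7 -4 7 0 -2 6
v[mid]=-3>-5: swap v[2],v[8]; hi=7 → -9 -5 -4 -6 -1 -8 3 -7 -3 7 0 -2 6
v[mid]=-4>-5: swap v[2],v[7]; hi=6 → -9 -5 -7 -6 -1 -8 3 -4 -3 7 0 -2 6
v[mid]=-7<-5: swap v[1],v[2]; lo=2,mid=3 → -9 -7 -5 -6 -1 -8 3 -4 -3 7 0 -2 6
v[mid]=-6<-5: swap v[2],v[3]; lo=3,mid=4 → -9 -7 -6 -5 -1 -8 3 -4 -3 7 0 -2 6
v[mid]=-1>-5: swap v[4],v[6]; hi=5 → -9 -7 -6 -5 3 -8 -1 -4 -3 7 0 -2 6
v[mid]=3>-5: swap v[4],v[5]; hi=4 → -9 -7 -6 -5 -8 3 -1 -4 -3 7 0 -2 6
v[mid]=-8<-5: swap v[3],v[4]; lo=4,mid=5 → -9 -7 -6 -8 -5 3 -1 -4 -3 7 0 -2 6
end: lo=4, hi=4; v = -9 -7 -6 -8 -5 3 -1 -4 -3 7 0 -2 6

-9 -7 -6 -8 -5 3 -1 -4 -3 7 0 -2 6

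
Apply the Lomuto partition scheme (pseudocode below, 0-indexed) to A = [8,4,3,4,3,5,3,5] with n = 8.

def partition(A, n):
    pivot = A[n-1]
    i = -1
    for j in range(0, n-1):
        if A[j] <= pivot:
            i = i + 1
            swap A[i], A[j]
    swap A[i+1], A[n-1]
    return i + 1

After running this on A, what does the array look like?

pivot = A[7] = 5; i = -1
j=0: A[0]=8 > 5 → no swap
j=1: A[1]=4 ≤ 5 → i=0, swap A[0],A[1] → [4,8,3,4,3,5,3,5]
j=2: A[2]=3 ≤ 5 → i=1, swap A[1],A[2] → [4,3,8,4,3,5,3,5]
j=3: A[3]=4 ≤ 5 → i=2, swap A[2],A[3] → [4,3,4,8,3,5,3,5]
j=4: A[4]=3 ≤ 5 → i=3, swap A[3],A[4] → [4,3,4,3,8,5,3,5]
j=5: A[5]=5 ≤ 5 → i=4, swap A[4],A[5] → [4,3,4,3,5,8,3,5]
j=6: A[6]=3 ≤ 5 → i=5, swap A[5],A[6] → [4,3,4,3,5,3,8,5]
final swap A[6],A[7] → [4,3,4,3,5,3,5,8]; return 6

[4,3,4,3,5,3,5,8]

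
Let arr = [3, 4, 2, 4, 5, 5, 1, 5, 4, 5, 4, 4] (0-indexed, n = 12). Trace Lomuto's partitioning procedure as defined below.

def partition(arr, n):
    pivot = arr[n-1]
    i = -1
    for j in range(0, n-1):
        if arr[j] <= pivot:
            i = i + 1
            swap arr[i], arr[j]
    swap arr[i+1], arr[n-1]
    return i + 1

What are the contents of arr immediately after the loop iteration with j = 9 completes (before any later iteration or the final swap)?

[3, 4, 2, 4, 1, 4, 5, 5, 5, 5, 4, 4]

pivot=4, i=-1
j=0: 3≤4, i=0, swap(0,0) ⇒ [3, 4, 2, 4, 5, 5, 1, 5, 4, 5, 4, 4]
j=1: 4≤4, i=1, swap(1,1) ⇒ [3, 4, 2, 4, 5, 5, 1, 5, 4, 5, 4, 4]
j=2: 2≤4, i=2, swap(2,2) ⇒ [3, 4, 2, 4, 5, 5, 1, 5, 4, 5, 4, 4]
j=3: 4≤4, i=3, swap(3,3) ⇒ [3, 4, 2, 4, 5, 5, 1, 5, 4, 5, 4, 4]
j=4: 5>4, skip
j=5: 5>4, skip
j=6: 1≤4, i=4, swap(4,6) ⇒ [3, 4, 2, 4, 1, 5, 5, 5, 4, 5, 4, 4]
j=7: 5>4, skip
j=8: 4≤4, i=5, swap(5,8) ⇒ [3, 4, 2, 4, 1, 4, 5, 5, 5, 5, 4, 4]
j=9: 5>4, skip
(after j=9) arr = [3, 4, 2, 4, 1, 4, 5, 5, 5, 5, 4, 4]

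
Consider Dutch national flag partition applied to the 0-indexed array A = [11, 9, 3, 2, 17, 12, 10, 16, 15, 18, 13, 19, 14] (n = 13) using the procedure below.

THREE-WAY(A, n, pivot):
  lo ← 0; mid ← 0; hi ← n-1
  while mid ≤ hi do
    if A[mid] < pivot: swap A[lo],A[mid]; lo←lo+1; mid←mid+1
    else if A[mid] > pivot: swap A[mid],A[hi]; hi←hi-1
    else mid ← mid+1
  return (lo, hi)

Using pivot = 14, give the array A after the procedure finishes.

lo=0 mid=0 hi=12
11<14: swap(0,0), lo=1 mid=1 ⇒ [11, 9, 3, 2, 17, 12, 10, 16, 15, 18, 13, 19, 14]
9<14: swap(1,1), lo=2 mid=2 ⇒ [11, 9, 3, 2, 17, 12, 10, 16, 15, 18, 13, 19, 14]
3<14: swap(2,2), lo=3 mid=3 ⇒ [11, 9, 3, 2, 17, 12, 10, 16, 15, 18, 13, 19, 14]
2<14: swap(3,3), lo=4 mid=4 ⇒ [11, 9, 3, 2, 17, 12, 10, 16, 15, 18, 13, 19, 14]
17>14: swap(4,12), hi=11 ⇒ [11, 9, 3, 2, 14, 12, 10, 16, 15, 18, 13, 19, 17]
14=14: mid=5
12<14: swap(4,5), lo=5 mid=6 ⇒ [11, 9, 3, 2, 12, 14, 10, 16, 15, 18, 13, 19, 17]
10<14: swap(5,6), lo=6 mid=7 ⇒ [11, 9, 3, 2, 12, 10, 14, 16, 15, 18, 13, 19, 17]
16>14: swap(7,11), hi=10 ⇒ [11, 9, 3, 2, 12, 10, 14, 19, 15, 18, 13, 16, 17]
19>14: swap(7,10), hi=9 ⇒ [11, 9, 3, 2, 12, 10, 14, 13, 15, 18, 19, 16, 17]
13<14: swap(6,7), lo=7 mid=8 ⇒ [11, 9, 3, 2, 12, 10, 13, 14, 15, 18, 19, 16, 17]
15>14: swap(8,9), hi=8 ⇒ [11, 9, 3, 2, 12, 10, 13, 14, 18, 15, 19, 16, 17]
18>14: swap(8,8), hi=7 ⇒ [11, 9, 3, 2, 12, 10, 13, 14, 18, 15, 19, 16, 17]
done. lo=7 hi=7; A=[11, 9, 3, 2, 12, 10, 13, 14, 18, 15, 19, 16, 17]

[11, 9, 3, 2, 12, 10, 13, 14, 18, 15, 19, 16, 17]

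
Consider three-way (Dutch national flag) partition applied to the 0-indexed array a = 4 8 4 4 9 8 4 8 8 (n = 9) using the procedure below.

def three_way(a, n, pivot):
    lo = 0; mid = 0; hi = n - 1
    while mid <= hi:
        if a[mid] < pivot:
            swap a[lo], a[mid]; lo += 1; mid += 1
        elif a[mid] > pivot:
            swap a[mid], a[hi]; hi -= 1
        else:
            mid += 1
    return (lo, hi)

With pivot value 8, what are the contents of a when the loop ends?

4 4 4 4 8 8 8 8 9

pivot = 8; lo=0, mid=0, hi=8
a[mid]=4<8: swap a[0],a[0]; lo=1,mid=1 → 4 8 4 4 9 8 4 8 8
a[mid]=8=8: mid=2
a[mid]=4<8: swap a[1],a[2]; lo=2,mid=3 → 4 4 8 4 9 8 4 8 8
a[mid]=4<8: swap a[2],a[3]; lo=3,mid=4 → 4 4 4 8 9 8 4 8 8
a[mid]=9>8: swap a[4],a[8]; hi=7 → 4 4 4 8 8 8 4 8 9
a[mid]=8=8: mid=5
a[mid]=8=8: mid=6
a[mid]=4<8: swap a[3],a[6]; lo=4,mid=7 → 4 4 4 4 8 8 8 8 9
a[mid]=8=8: mid=8
end: lo=4, hi=7; a = 4 4 4 4 8 8 8 8 9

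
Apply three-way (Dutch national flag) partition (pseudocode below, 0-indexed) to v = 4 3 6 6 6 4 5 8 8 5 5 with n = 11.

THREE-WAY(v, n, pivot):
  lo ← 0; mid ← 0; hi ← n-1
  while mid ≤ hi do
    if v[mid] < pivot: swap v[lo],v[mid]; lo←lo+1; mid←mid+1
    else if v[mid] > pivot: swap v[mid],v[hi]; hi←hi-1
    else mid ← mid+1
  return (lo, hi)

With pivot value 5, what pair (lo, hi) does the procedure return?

(3, 5)

pivot = 5; lo=0, mid=0, hi=10
v[mid]=4<5: swap v[0],v[0]; lo=1,mid=1 → 4 3 6 6 6 4 5 8 8 5 5
v[mid]=3<5: swap v[1],v[1]; lo=2,mid=2 → 4 3 6 6 6 4 5 8 8 5 5
v[mid]=6>5: swap v[2],v[10]; hi=9 → 4 3 5 6 6 4 5 8 8 5 6
v[mid]=5=5: mid=3
v[mid]=6>5: swap v[3],v[9]; hi=8 → 4 3 5 5 6 4 5 8 8 6 6
v[mid]=5=5: mid=4
v[mid]=6>5: swap v[4],v[8]; hi=7 → 4 3 5 5 8 4 5 8 6 6 6
v[mid]=8>5: swap v[4],v[7]; hi=6 → 4 3 5 5 8 4 5 8 6 6 6
v[mid]=8>5: swap v[4],v[6]; hi=5 → 4 3 5 5 5 4 8 8 6 6 6
v[mid]=5=5: mid=5
v[mid]=4<5: swap v[2],v[5]; lo=3,mid=6 → 4 3 4 5 5 5 8 8 6 6 6
end: lo=3, hi=5; v = 4 3 4 5 5 5 8 8 6 6 6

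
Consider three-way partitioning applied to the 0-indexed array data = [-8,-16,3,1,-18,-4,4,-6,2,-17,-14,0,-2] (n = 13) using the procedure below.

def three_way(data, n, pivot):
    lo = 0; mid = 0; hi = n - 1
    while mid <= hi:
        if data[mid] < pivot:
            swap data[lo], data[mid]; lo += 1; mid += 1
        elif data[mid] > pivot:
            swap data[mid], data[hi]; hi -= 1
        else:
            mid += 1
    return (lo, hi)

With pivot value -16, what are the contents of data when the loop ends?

lo=0 mid=0 hi=12
-8>-16: swap(0,12), hi=11 ⇒ [-2,-16,3,1,-18,-4,4,-6,2,-17,-14,0,-8]
-2>-16: swap(0,11), hi=10 ⇒ [0,-16,3,1,-18,-4,4,-6,2,-17,-14,-2,-8]
0>-16: swap(0,10), hi=9 ⇒ [-14,-16,3,1,-18,-4,4,-6,2,-17,0,-2,-8]
-14>-16: swap(0,9), hi=8 ⇒ [-17,-16,3,1,-18,-4,4,-6,2,-14,0,-2,-8]
-17<-16: swap(0,0), lo=1 mid=1 ⇒ [-17,-16,3,1,-18,-4,4,-6,2,-14,0,-2,-8]
-16=-16: mid=2
3>-16: swap(2,8), hi=7 ⇒ [-17,-16,2,1,-18,-4,4,-6,3,-14,0,-2,-8]
2>-16: swap(2,7), hi=6 ⇒ [-17,-16,-6,1,-18,-4,4,2,3,-14,0,-2,-8]
-6>-16: swap(2,6), hi=5 ⇒ [-17,-16,4,1,-18,-4,-6,2,3,-14,0,-2,-8]
4>-16: swap(2,5), hi=4 ⇒ [-17,-16,-4,1,-18,4,-6,2,3,-14,0,-2,-8]
-4>-16: swap(2,4), hi=3 ⇒ [-17,-16,-18,1,-4,4,-6,2,3,-14,0,-2,-8]
-18<-16: swap(1,2), lo=2 mid=3 ⇒ [-17,-18,-16,1,-4,4,-6,2,3,-14,0,-2,-8]
1>-16: swap(3,3), hi=2 ⇒ [-17,-18,-16,1,-4,4,-6,2,3,-14,0,-2,-8]
done. lo=2 hi=2; data=[-17,-18,-16,1,-4,4,-6,2,3,-14,0,-2,-8]

[-17,-18,-16,1,-4,4,-6,2,3,-14,0,-2,-8]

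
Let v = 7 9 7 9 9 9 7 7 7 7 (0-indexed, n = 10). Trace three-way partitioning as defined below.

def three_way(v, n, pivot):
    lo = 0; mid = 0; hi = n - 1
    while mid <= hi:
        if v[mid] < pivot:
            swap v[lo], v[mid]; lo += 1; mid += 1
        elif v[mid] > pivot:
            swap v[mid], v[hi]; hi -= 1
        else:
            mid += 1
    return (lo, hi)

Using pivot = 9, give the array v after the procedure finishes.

7 7 7 7 7 7 9 9 9 9

lo=0 mid=0 hi=9
7<9: swap(0,0), lo=1 mid=1 ⇒ 7 9 7 9 9 9 7 7 7 7
9=9: mid=2
7<9: swap(1,2), lo=2 mid=3 ⇒ 7 7 9 9 9 9 7 7 7 7
9=9: mid=4
9=9: mid=5
9=9: mid=6
7<9: swap(2,6), lo=3 mid=7 ⇒ 7 7 7 9 9 9 9 7 7 7
7<9: swap(3,7), lo=4 mid=8 ⇒ 7 7 7 7 9 9 9 9 7 7
7<9: swap(4,8), lo=5 mid=9 ⇒ 7 7 7 7 7 9 9 9 9 7
7<9: swap(5,9), lo=6 mid=10 ⇒ 7 7 7 7 7 7 9 9 9 9
done. lo=6 hi=9; v=7 7 7 7 7 7 9 9 9 9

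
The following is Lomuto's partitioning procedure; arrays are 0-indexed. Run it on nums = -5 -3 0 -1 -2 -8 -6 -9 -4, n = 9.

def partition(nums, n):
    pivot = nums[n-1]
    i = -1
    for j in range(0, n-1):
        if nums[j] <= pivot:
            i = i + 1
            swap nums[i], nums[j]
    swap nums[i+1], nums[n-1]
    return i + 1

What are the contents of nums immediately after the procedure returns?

pivot = nums[8] = -4; i = -1
j=0: nums[0]=-5 ≤ -4 → i=0, swap nums[0],nums[0] (no change) → -5 -3 0 -1 -2 -8 -6 -9 -4
j=1: nums[1]=-3 > -4 → no swap
j=2: nums[2]=0 > -4 → no swap
j=3: nums[3]=-1 > -4 → no swap
j=4: nums[4]=-2 > -4 → no swap
j=5: nums[5]=-8 ≤ -4 → i=1, swap nums[1],nums[5] → -5 -8 0 -1 -2 -3 -6 -9 -4
j=6: nums[6]=-6 ≤ -4 → i=2, swap nums[2],nums[6] → -5 -8 -6 -1 -2 -3 0 -9 -4
j=7: nums[7]=-9 ≤ -4 → i=3, swap nums[3],nums[7] → -5 -8 -6 -9 -2 -3 0 -1 -4
final swap nums[4],nums[8] → -5 -8 -6 -9 -4 -3 0 -1 -2; return 4

-5 -8 -6 -9 -4 -3 0 -1 -2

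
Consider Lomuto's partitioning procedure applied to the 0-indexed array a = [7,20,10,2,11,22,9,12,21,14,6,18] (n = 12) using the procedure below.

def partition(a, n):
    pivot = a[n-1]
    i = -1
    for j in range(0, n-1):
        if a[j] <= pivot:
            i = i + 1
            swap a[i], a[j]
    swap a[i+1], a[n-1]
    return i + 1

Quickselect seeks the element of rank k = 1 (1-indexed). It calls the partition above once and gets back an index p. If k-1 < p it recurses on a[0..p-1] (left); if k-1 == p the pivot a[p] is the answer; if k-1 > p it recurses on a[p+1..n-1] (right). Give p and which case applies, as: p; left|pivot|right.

8; left

pivot=18, i=-1
j=0: 7≤18, i=0, swap(0,0) ⇒ [7,20,10,2,11,22,9,12,21,14,6,18]
j=1: 20>18, skip
j=2: 10≤18, i=1, swap(1,2) ⇒ [7,10,20,2,11,22,9,12,21,14,6,18]
j=3: 2≤18, i=2, swap(2,3) ⇒ [7,10,2,20,11,22,9,12,21,14,6,18]
j=4: 11≤18, i=3, swap(3,4) ⇒ [7,10,2,11,20,22,9,12,21,14,6,18]
j=5: 22>18, skip
j=6: 9≤18, i=4, swap(4,6) ⇒ [7,10,2,11,9,22,20,12,21,14,6,18]
j=7: 12≤18, i=5, swap(5,7) ⇒ [7,10,2,11,9,12,20,22,21,14,6,18]
j=8: 21>18, skip
j=9: 14≤18, i=6, swap(6,9) ⇒ [7,10,2,11,9,12,14,22,21,20,6,18]
j=10: 6≤18, i=7, swap(7,10) ⇒ [7,10,2,11,9,12,14,6,21,20,22,18]
swap(8,11) ⇒ [7,10,2,11,9,12,14,6,18,20,22,21]; return 8
p = 8; k-1 = 0 < 8 ⇒ left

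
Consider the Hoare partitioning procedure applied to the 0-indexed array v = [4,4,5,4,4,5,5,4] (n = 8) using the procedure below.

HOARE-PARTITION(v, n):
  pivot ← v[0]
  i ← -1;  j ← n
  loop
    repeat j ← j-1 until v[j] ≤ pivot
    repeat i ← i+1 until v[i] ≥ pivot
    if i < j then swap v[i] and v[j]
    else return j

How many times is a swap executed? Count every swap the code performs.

pivot = v[0] = 4; i = -1, j = 8
j→7 (v[7]=4≤4), i→0 (v[0]=4≥4); i<j, swap → [4,4,5,4,4,5,5,4]
j→4 (v[4]=4≤4), i→1 (v[1]=4≥4); i<j, swap → [4,4,5,4,4,5,5,4]
j→3 (v[3]=4≤4), i→2 (v[2]=5≥4); i<j, swap → [4,4,4,5,4,5,5,4]
j→2, i→3; i≥j, return j=2. v = [4,4,4,5,4,5,5,4]

3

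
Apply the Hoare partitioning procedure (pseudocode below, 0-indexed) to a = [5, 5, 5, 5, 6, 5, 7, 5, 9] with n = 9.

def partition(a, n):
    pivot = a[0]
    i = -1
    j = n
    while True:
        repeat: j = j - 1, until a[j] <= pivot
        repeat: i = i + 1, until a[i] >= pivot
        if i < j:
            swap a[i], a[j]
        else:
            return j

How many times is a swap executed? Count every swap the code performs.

pivot=5
j stops at 7 (5), i stops at 0 (5); swap ⇒ [5, 5, 5, 5, 6, 5, 7, 5, 9]
j stops at 5 (5), i stops at 1 (5); swap ⇒ [5, 5, 5, 5, 6, 5, 7, 5, 9]
j stops at 3 (5), i stops at 2 (5); swap ⇒ [5, 5, 5, 5, 6, 5, 7, 5, 9]
j stops at 2, i stops at 3; i≥j ⇒ return 2. a=[5, 5, 5, 5, 6, 5, 7, 5, 9]

3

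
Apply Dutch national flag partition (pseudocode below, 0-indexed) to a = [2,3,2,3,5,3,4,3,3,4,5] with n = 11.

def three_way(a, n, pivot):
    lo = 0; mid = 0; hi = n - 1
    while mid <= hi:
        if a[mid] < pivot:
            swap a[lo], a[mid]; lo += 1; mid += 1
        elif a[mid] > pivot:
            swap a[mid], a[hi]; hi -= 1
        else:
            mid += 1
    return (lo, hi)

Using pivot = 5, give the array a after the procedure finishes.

pivot = 5; lo=0, mid=0, hi=10
a[mid]=2<5: swap a[0],a[0]; lo=1,mid=1 → [2,3,2,3,5,3,4,3,3,4,5]
a[mid]=3<5: swap a[1],a[1]; lo=2,mid=2 → [2,3,2,3,5,3,4,3,3,4,5]
a[mid]=2<5: swap a[2],a[2]; lo=3,mid=3 → [2,3,2,3,5,3,4,3,3,4,5]
a[mid]=3<5: swap a[3],a[3]; lo=4,mid=4 → [2,3,2,3,5,3,4,3,3,4,5]
a[mid]=5=5: mid=5
a[mid]=3<5: swap a[4],a[5]; lo=5,mid=6 → [2,3,2,3,3,5,4,3,3,4,5]
a[mid]=4<5: swap a[5],a[6]; lo=6,mid=7 → [2,3,2,3,3,4,5,3,3,4,5]
a[mid]=3<5: swap a[6],a[7]; lo=7,mid=8 → [2,3,2,3,3,4,3,5,3,4,5]
a[mid]=3<5: swap a[7],a[8]; lo=8,mid=9 → [2,3,2,3,3,4,3,3,5,4,5]
a[mid]=4<5: swap a[8],a[9]; lo=9,mid=10 → [2,3,2,3,3,4,3,3,4,5,5]
a[mid]=5=5: mid=11
end: lo=9, hi=10; a = [2,3,2,3,3,4,3,3,4,5,5]

[2,3,2,3,3,4,3,3,4,5,5]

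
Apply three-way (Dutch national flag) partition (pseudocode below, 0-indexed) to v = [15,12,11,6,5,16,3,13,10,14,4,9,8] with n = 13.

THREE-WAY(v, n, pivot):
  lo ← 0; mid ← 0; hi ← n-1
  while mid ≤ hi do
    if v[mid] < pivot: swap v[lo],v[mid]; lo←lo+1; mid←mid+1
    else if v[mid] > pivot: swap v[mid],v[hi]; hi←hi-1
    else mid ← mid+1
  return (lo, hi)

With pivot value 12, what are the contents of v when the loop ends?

pivot = 12; lo=0, mid=0, hi=12
v[mid]=15>12: swap v[0],v[12]; hi=11 → [8,12,11,6,5,16,3,13,10,14,4,9,15]
v[mid]=8<12: swap v[0],v[0]; lo=1,mid=1 → [8,12,11,6,5,16,3,13,10,14,4,9,15]
v[mid]=12=12: mid=2
v[mid]=11<12: swap v[1],v[2]; lo=2,mid=3 → [8,11,12,6,5,16,3,13,10,14,4,9,15]
v[mid]=6<12: swap v[2],v[3]; lo=3,mid=4 → [8,11,6,12,5,16,3,13,10,14,4,9,15]
v[mid]=5<12: swap v[3],v[4]; lo=4,mid=5 → [8,11,6,5,12,16,3,13,10,14,4,9,15]
v[mid]=16>12: swap v[5],v[11]; hi=10 → [8,11,6,5,12,9,3,13,10,14,4,16,15]
v[mid]=9<12: swap v[4],v[5]; lo=5,mid=6 → [8,11,6,5,9,12,3,13,10,14,4,16,15]
v[mid]=3<12: swap v[5],v[6]; lo=6,mid=7 → [8,11,6,5,9,3,12,13,10,14,4,16,15]
v[mid]=13>12: swap v[7],v[10]; hi=9 → [8,11,6,5,9,3,12,4,10,14,13,16,15]
v[mid]=4<12: swap v[6],v[7]; lo=7,mid=8 → [8,11,6,5,9,3,4,12,10,14,13,16,15]
v[mid]=10<12: swap v[7],v[8]; lo=8,mid=9 → [8,11,6,5,9,3,4,10,12,14,13,16,15]
v[mid]=14>12: swap v[9],v[9]; hi=8 → [8,11,6,5,9,3,4,10,12,14,13,16,15]
end: lo=8, hi=8; v = [8,11,6,5,9,3,4,10,12,14,13,16,15]

[8,11,6,5,9,3,4,10,12,14,13,16,15]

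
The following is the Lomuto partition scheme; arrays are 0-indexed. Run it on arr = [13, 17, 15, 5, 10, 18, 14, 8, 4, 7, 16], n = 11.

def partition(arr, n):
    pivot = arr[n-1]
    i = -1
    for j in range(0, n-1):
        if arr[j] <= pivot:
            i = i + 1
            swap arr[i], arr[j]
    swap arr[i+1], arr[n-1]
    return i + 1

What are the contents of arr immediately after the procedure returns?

pivot = arr[10] = 16; i = -1
j=0: arr[0]=13 ≤ 16 → i=0, swap arr[0],arr[0] (no change) → [13, 17, 15, 5, 10, 18, 14, 8, 4, 7, 16]
j=1: arr[1]=17 > 16 → no swap
j=2: arr[2]=15 ≤ 16 → i=1, swap arr[1],arr[2] → [13, 15, 17, 5, 10, 18, 14, 8, 4, 7, 16]
j=3: arr[3]=5 ≤ 16 → i=2, swap arr[2],arr[3] → [13, 15, 5, 17, 10, 18, 14, 8, 4, 7, 16]
j=4: arr[4]=10 ≤ 16 → i=3, swap arr[3],arr[4] → [13, 15, 5, 10, 17, 18, 14, 8, 4, 7, 16]
j=5: arr[5]=18 > 16 → no swap
j=6: arr[6]=14 ≤ 16 → i=4, swap arr[4],arr[6] → [13, 15, 5, 10, 14, 18, 17, 8, 4, 7, 16]
j=7: arr[7]=8 ≤ 16 → i=5, swap arr[5],arr[7] → [13, 15, 5, 10, 14, 8, 17, 18, 4, 7, 16]
j=8: arr[8]=4 ≤ 16 → i=6, swap arr[6],arr[8] → [13, 15, 5, 10, 14, 8, 4, 18, 17, 7, 16]
j=9: arr[9]=7 ≤ 16 → i=7, swap arr[7],arr[9] → [13, 15, 5, 10, 14, 8, 4, 7, 17, 18, 16]
final swap arr[8],arr[10] → [13, 15, 5, 10, 14, 8, 4, 7, 16, 18, 17]; return 8

[13, 15, 5, 10, 14, 8, 4, 7, 16, 18, 17]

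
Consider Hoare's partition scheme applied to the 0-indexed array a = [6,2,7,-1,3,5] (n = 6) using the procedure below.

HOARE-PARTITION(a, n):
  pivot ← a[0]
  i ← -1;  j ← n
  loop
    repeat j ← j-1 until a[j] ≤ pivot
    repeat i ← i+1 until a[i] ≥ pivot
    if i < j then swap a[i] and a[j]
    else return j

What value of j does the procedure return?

pivot=6
j stops at 5 (5), i stops at 0 (6); swap ⇒ [5,2,7,-1,3,6]
j stops at 4 (3), i stops at 2 (7); swap ⇒ [5,2,3,-1,7,6]
j stops at 3, i stops at 4; i≥j ⇒ return 3. a=[5,2,3,-1,7,6]

3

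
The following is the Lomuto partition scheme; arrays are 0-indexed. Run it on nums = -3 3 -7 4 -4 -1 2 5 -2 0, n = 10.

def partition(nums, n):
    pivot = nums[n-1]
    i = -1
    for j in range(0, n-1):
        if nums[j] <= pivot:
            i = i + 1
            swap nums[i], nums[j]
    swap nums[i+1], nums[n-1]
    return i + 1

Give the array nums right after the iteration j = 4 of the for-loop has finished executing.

pivot = nums[9] = 0; i = -1
j=0: nums[0]=-3 ≤ 0 → i=0, swap nums[0],nums[0] (no change) → -3 3 -7 4 -4 -1 2 5 -2 0
j=1: nums[1]=3 > 0 → no swap
j=2: nums[2]=-7 ≤ 0 → i=1, swap nums[1],nums[2] → -3 -7 3 4 -4 -1 2 5 -2 0
j=3: nums[3]=4 > 0 → no swap
j=4: nums[4]=-4 ≤ 0 → i=2, swap nums[2],nums[4] → -3 -7 -4 4 3 -1 2 5 -2 0
(after j=4) nums = -3 -7 -4 4 3 -1 2 5 -2 0

-3 -7 -4 4 3 -1 2 5 -2 0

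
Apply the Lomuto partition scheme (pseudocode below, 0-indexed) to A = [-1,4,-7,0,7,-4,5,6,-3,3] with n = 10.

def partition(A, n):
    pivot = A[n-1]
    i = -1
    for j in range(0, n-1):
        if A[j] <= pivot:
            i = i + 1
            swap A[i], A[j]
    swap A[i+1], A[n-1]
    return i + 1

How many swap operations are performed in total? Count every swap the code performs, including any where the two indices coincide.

6

pivot = A[9] = 3; i = -1
j=0: A[0]=-1 ≤ 3 → i=0, swap A[0],A[0] (no change) → [-1,4,-7,0,7,-4,5,6,-3,3]
j=1: A[1]=4 > 3 → no swap
j=2: A[2]=-7 ≤ 3 → i=1, swap A[1],A[2] → [-1,-7,4,0,7,-4,5,6,-3,3]
j=3: A[3]=0 ≤ 3 → i=2, swap A[2],A[3] → [-1,-7,0,4,7,-4,5,6,-3,3]
j=4: A[4]=7 > 3 → no swap
j=5: A[5]=-4 ≤ 3 → i=3, swap A[3],A[5] → [-1,-7,0,-4,7,4,5,6,-3,3]
j=6: A[6]=5 > 3 → no swap
j=7: A[7]=6 > 3 → no swap
j=8: A[8]=-3 ≤ 3 → i=4, swap A[4],A[8] → [-1,-7,0,-4,-3,4,5,6,7,3]
final swap A[5],A[9] → [-1,-7,0,-4,-3,3,5,6,7,4]; return 5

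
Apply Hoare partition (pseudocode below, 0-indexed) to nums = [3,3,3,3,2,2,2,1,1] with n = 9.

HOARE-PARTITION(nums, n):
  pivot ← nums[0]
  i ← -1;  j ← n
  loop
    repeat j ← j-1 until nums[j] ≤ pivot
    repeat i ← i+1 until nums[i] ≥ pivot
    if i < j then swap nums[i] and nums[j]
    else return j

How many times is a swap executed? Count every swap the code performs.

4

pivot=3
j stops at 8 (1), i stops at 0 (3); swap ⇒ [1,3,3,3,2,2,2,1,3]
j stops at 7 (1), i stops at 1 (3); swap ⇒ [1,1,3,3,2,2,2,3,3]
j stops at 6 (2), i stops at 2 (3); swap ⇒ [1,1,2,3,2,2,3,3,3]
j stops at 5 (2), i stops at 3 (3); swap ⇒ [1,1,2,2,2,3,3,3,3]
j stops at 4, i stops at 5; i≥j ⇒ return 4. nums=[1,1,2,2,2,3,3,3,3]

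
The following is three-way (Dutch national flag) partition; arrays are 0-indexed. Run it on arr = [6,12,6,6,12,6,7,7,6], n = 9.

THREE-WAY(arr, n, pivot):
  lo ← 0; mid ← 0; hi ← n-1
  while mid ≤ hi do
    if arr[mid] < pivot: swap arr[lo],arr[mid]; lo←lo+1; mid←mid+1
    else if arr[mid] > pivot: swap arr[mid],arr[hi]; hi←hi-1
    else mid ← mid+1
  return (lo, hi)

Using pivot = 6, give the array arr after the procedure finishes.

pivot = 6; lo=0, mid=0, hi=8
arr[mid]=6=6: mid=1
arr[mid]=12>6: swap arr[1],arr[8]; hi=7 → [6,6,6,6,12,6,7,7,12]
arr[mid]=6=6: mid=2
arr[mid]=6=6: mid=3
arr[mid]=6=6: mid=4
arr[mid]=12>6: swap arr[4],arr[7]; hi=6 → [6,6,6,6,7,6,7,12,12]
arr[mid]=7>6: swap arr[4],arr[6]; hi=5 → [6,6,6,6,7,6,7,12,12]
arr[mid]=7>6: swap arr[4],arr[5]; hi=4 → [6,6,6,6,6,7,7,12,12]
arr[mid]=6=6: mid=5
end: lo=0, hi=4; arr = [6,6,6,6,6,7,7,12,12]

[6,6,6,6,6,7,7,12,12]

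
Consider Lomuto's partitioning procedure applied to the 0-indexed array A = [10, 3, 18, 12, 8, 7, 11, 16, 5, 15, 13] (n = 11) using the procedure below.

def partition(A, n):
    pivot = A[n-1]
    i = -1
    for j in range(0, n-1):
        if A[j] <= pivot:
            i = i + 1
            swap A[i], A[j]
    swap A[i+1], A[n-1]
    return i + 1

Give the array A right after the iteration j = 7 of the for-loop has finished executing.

[10, 3, 12, 8, 7, 11, 18, 16, 5, 15, 13]

pivot=13, i=-1
j=0: 10≤13, i=0, swap(0,0) ⇒ [10, 3, 18, 12, 8, 7, 11, 16, 5, 15, 13]
j=1: 3≤13, i=1, swap(1,1) ⇒ [10, 3, 18, 12, 8, 7, 11, 16, 5, 15, 13]
j=2: 18>13, skip
j=3: 12≤13, i=2, swap(2,3) ⇒ [10, 3, 12, 18, 8, 7, 11, 16, 5, 15, 13]
j=4: 8≤13, i=3, swap(3,4) ⇒ [10, 3, 12, 8, 18, 7, 11, 16, 5, 15, 13]
j=5: 7≤13, i=4, swap(4,5) ⇒ [10, 3, 12, 8, 7, 18, 11, 16, 5, 15, 13]
j=6: 11≤13, i=5, swap(5,6) ⇒ [10, 3, 12, 8, 7, 11, 18, 16, 5, 15, 13]
j=7: 16>13, skip
(after j=7) A = [10, 3, 12, 8, 7, 11, 18, 16, 5, 15, 13]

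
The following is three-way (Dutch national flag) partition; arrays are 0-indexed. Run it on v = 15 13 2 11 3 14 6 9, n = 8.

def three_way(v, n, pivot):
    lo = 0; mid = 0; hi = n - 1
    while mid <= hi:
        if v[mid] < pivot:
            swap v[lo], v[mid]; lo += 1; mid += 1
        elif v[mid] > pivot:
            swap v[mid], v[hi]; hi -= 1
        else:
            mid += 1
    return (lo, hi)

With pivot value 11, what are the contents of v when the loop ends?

9 6 2 3 11 14 13 15

pivot = 11; lo=0, mid=0, hi=7
v[mid]=15>11: swap v[0],v[7]; hi=6 → 9 13 2 11 3 14 6 15
v[mid]=9<11: swap v[0],v[0]; lo=1,mid=1 → 9 13 2 11 3 14 6 15
v[mid]=13>11: swap v[1],v[6]; hi=5 → 9 6 2 11 3 14 13 15
v[mid]=6<11: swap v[1],v[1]; lo=2,mid=2 → 9 6 2 11 3 14 13 15
v[mid]=2<11: swap v[2],v[2]; lo=3,mid=3 → 9 6 2 11 3 14 13 15
v[mid]=11=11: mid=4
v[mid]=3<11: swap v[3],v[4]; lo=4,mid=5 → 9 6 2 3 11 14 13 15
v[mid]=14>11: swap v[5],v[5]; hi=4 → 9 6 2 3 11 14 13 15
end: lo=4, hi=4; v = 9 6 2 3 11 14 13 15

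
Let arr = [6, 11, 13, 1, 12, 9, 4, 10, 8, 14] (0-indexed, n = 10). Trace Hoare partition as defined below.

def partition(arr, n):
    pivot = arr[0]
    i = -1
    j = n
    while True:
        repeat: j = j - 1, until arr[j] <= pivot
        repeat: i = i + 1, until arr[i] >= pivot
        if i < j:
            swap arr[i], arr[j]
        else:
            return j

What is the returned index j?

1

pivot=6
j stops at 6 (4), i stops at 0 (6); swap ⇒ [4, 11, 13, 1, 12, 9, 6, 10, 8, 14]
j stops at 3 (1), i stops at 1 (11); swap ⇒ [4, 1, 13, 11, 12, 9, 6, 10, 8, 14]
j stops at 1, i stops at 2; i≥j ⇒ return 1. arr=[4, 1, 13, 11, 12, 9, 6, 10, 8, 14]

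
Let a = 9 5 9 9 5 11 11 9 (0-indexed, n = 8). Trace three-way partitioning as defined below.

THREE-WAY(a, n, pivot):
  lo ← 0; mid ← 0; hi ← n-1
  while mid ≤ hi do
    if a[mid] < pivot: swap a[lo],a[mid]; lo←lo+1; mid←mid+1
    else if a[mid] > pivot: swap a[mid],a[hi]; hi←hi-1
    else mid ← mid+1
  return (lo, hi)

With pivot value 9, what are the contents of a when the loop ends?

5 5 9 9 9 9 11 11

lo=0 mid=0 hi=7
9=9: mid=1
5<9: swap(0,1), lo=1 mid=2 ⇒ 5 9 9 9 5 11 11 9
9=9: mid=3
9=9: mid=4
5<9: swap(1,4), lo=2 mid=5 ⇒ 5 5 9 9 9 11 11 9
11>9: swap(5,7), hi=6 ⇒ 5 5 9 9 9 9 11 11
9=9: mid=6
11>9: swap(6,6), hi=5 ⇒ 5 5 9 9 9 9 11 11
done. lo=2 hi=5; a=5 5 9 9 9 9 11 11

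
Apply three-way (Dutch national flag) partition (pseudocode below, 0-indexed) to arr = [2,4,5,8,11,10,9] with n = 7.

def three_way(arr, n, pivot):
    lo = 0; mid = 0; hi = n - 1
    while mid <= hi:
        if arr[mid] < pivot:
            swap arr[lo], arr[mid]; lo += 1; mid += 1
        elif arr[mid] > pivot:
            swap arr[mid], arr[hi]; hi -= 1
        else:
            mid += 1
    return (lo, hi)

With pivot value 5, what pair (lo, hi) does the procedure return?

lo=0 mid=0 hi=6
2<5: swap(0,0), lo=1 mid=1 ⇒ [2,4,5,8,11,10,9]
4<5: swap(1,1), lo=2 mid=2 ⇒ [2,4,5,8,11,10,9]
5=5: mid=3
8>5: swap(3,6), hi=5 ⇒ [2,4,5,9,11,10,8]
9>5: swap(3,5), hi=4 ⇒ [2,4,5,10,11,9,8]
10>5: swap(3,4), hi=3 ⇒ [2,4,5,11,10,9,8]
11>5: swap(3,3), hi=2 ⇒ [2,4,5,11,10,9,8]
done. lo=2 hi=2; arr=[2,4,5,11,10,9,8]

(2, 2)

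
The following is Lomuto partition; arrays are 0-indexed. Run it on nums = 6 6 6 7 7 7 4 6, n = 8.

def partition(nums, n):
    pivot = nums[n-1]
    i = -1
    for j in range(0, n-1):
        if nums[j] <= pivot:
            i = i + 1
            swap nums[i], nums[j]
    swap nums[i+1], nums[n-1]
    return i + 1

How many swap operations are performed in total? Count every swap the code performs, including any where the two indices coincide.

pivot=6, i=-1
j=0: 6≤6, i=0, swap(0,0) ⇒ 6 6 6 7 7 7 4 6
j=1: 6≤6, i=1, swap(1,1) ⇒ 6 6 6 7 7 7 4 6
j=2: 6≤6, i=2, swap(2,2) ⇒ 6 6 6 7 7 7 4 6
j=3: 7>6, skip
j=4: 7>6, skip
j=5: 7>6, skip
j=6: 4≤6, i=3, swap(3,6) ⇒ 6 6 6 4 7 7 7 6
swap(4,7) ⇒ 6 6 6 4 6 7 7 7; return 4

5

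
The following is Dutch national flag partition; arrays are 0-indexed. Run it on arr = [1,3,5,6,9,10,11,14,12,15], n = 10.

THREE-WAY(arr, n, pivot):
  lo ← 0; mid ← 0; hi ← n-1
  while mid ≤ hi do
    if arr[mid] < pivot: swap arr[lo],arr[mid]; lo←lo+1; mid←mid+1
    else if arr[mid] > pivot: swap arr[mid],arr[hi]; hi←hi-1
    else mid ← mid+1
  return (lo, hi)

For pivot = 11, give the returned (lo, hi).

pivot = 11; lo=0, mid=0, hi=9
arr[mid]=1<11: swap arr[0],arr[0]; lo=1,mid=1 → [1,3,5,6,9,10,11,14,12,15]
arr[mid]=3<11: swap arr[1],arr[1]; lo=2,mid=2 → [1,3,5,6,9,10,11,14,12,15]
arr[mid]=5<11: swap arr[2],arr[2]; lo=3,mid=3 → [1,3,5,6,9,10,11,14,12,15]
arr[mid]=6<11: swap arr[3],arr[3]; lo=4,mid=4 → [1,3,5,6,9,10,11,14,12,15]
arr[mid]=9<11: swap arr[4],arr[4]; lo=5,mid=5 → [1,3,5,6,9,10,11,14,12,15]
arr[mid]=10<11: swap arr[5],arr[5]; lo=6,mid=6 → [1,3,5,6,9,10,11,14,12,15]
arr[mid]=11=11: mid=7
arr[mid]=14>11: swap arr[7],arr[9]; hi=8 → [1,3,5,6,9,10,11,15,12,14]
arr[mid]=15>11: swap arr[7],arr[8]; hi=7 → [1,3,5,6,9,10,11,12,15,14]
arr[mid]=12>11: swap arr[7],arr[7]; hi=6 → [1,3,5,6,9,10,11,12,15,14]
end: lo=6, hi=6; arr = [1,3,5,6,9,10,11,12,15,14]

(6, 6)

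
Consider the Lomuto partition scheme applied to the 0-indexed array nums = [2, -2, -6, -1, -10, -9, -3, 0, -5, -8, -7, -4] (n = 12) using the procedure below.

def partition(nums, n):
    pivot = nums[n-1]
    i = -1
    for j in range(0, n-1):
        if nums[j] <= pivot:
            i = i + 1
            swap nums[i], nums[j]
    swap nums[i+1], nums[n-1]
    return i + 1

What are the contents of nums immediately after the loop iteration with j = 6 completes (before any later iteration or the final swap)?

pivot=-4, i=-1
j=0: 2>-4, skip
j=1: -2>-4, skip
j=2: -6≤-4, i=0, swap(0,2) ⇒ [-6, -2, 2, -1, -10, -9, -3, 0, -5, -8, -7, -4]
j=3: -1>-4, skip
j=4: -10≤-4, i=1, swap(1,4) ⇒ [-6, -10, 2, -1, -2, -9, -3, 0, -5, -8, -7, -4]
j=5: -9≤-4, i=2, swap(2,5) ⇒ [-6, -10, -9, -1, -2, 2, -3, 0, -5, -8, -7, -4]
j=6: -3>-4, skip
(after j=6) nums = [-6, -10, -9, -1, -2, 2, -3, 0, -5, -8, -7, -4]

[-6, -10, -9, -1, -2, 2, -3, 0, -5, -8, -7, -4]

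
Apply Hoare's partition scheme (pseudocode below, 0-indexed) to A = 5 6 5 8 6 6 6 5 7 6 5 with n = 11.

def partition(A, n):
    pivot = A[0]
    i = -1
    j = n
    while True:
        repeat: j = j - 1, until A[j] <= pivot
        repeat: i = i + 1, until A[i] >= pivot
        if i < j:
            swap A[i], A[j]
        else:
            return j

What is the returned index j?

2

pivot=5
j stops at 10 (5), i stops at 0 (5); swap ⇒ 5 6 5 8 6 6 6 5 7 6 5
j stops at 7 (5), i stops at 1 (6); swap ⇒ 5 5 5 8 6 6 6 6 7 6 5
j stops at 2, i stops at 2; i≥j ⇒ return 2. A=5 5 5 8 6 6 6 6 7 6 5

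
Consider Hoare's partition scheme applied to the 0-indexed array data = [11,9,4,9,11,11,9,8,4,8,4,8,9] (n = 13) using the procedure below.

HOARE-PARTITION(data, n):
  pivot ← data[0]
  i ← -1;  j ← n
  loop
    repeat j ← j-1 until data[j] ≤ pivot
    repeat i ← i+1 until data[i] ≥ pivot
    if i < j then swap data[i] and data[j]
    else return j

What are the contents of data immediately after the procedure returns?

[9,9,4,9,8,4,9,8,4,8,11,11,11]

pivot = data[0] = 11; i = -1, j = 13
j→12 (data[12]=9≤11), i→0 (data[0]=11≥11); i<j, swap → [9,9,4,9,11,11,9,8,4,8,4,8,11]
j→11 (data[11]=8≤11), i→4 (data[4]=11≥11); i<j, swap → [9,9,4,9,8,11,9,8,4,8,4,11,11]
j→10 (data[10]=4≤11), i→5 (data[5]=11≥11); i<j, swap → [9,9,4,9,8,4,9,8,4,8,11,11,11]
j→9, i→10; i≥j, return j=9. data = [9,9,4,9,8,4,9,8,4,8,11,11,11]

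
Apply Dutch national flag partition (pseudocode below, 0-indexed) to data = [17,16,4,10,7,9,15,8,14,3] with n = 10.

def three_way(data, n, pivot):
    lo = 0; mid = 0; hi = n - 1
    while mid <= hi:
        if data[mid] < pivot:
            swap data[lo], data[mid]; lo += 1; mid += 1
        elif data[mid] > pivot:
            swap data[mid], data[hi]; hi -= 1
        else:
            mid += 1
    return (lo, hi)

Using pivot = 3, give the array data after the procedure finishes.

[3,4,10,7,9,15,8,14,16,17]

pivot = 3; lo=0, mid=0, hi=9
data[mid]=17>3: swap data[0],data[9]; hi=8 → [3,16,4,10,7,9,15,8,14,17]
data[mid]=3=3: mid=1
data[mid]=16>3: swap data[1],data[8]; hi=7 → [3,14,4,10,7,9,15,8,16,17]
data[mid]=14>3: swap data[1],data[7]; hi=6 → [3,8,4,10,7,9,15,14,16,17]
data[mid]=8>3: swap data[1],data[6]; hi=5 → [3,15,4,10,7,9,8,14,16,17]
data[mid]=15>3: swap data[1],data[5]; hi=4 → [3,9,4,10,7,15,8,14,16,17]
data[mid]=9>3: swap data[1],data[4]; hi=3 → [3,7,4,10,9,15,8,14,16,17]
data[mid]=7>3: swap data[1],data[3]; hi=2 → [3,10,4,7,9,15,8,14,16,17]
data[mid]=10>3: swap data[1],data[2]; hi=1 → [3,4,10,7,9,15,8,14,16,17]
data[mid]=4>3: swap data[1],data[1]; hi=0 → [3,4,10,7,9,15,8,14,16,17]
end: lo=0, hi=0; data = [3,4,10,7,9,15,8,14,16,17]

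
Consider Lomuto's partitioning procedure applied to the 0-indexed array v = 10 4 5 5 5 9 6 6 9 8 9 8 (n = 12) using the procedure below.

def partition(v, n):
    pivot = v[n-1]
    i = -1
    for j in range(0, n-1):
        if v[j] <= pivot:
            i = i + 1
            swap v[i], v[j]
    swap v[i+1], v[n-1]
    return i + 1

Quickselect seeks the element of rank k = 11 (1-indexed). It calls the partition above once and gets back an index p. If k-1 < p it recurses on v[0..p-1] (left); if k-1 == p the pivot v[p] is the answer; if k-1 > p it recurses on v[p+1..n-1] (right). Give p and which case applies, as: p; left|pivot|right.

7; right

pivot = v[11] = 8; i = -1
j=0: v[0]=10 > 8 → no swap
j=1: v[1]=4 ≤ 8 → i=0, swap v[0],v[1] → 4 10 5 5 5 9 6 6 9 8 9 8
j=2: v[2]=5 ≤ 8 → i=1, swap v[1],v[2] → 4 5 10 5 5 9 6 6 9 8 9 8
j=3: v[3]=5 ≤ 8 → i=2, swap v[2],v[3] → 4 5 5 10 5 9 6 6 9 8 9 8
j=4: v[4]=5 ≤ 8 → i=3, swap v[3],v[4] → 4 5 5 5 10 9 6 6 9 8 9 8
j=5: v[5]=9 > 8 → no swap
j=6: v[6]=6 ≤ 8 → i=4, swap v[4],v[6] → 4 5 5 5 6 9 10 6 9 8 9 8
j=7: v[7]=6 ≤ 8 → i=5, swap v[5],v[7] → 4 5 5 5 6 6 10 9 9 8 9 8
j=8: v[8]=9 > 8 → no swap
j=9: v[9]=8 ≤ 8 → i=6, swap v[6],v[9] → 4 5 5 5 6 6 8 9 9 10 9 8
j=10: v[10]=9 > 8 → no swap
final swap v[7],v[11] → 4 5 5 5 6 6 8 8 9 10 9 9; return 7
p = 7; k-1 = 10 > 7 ⇒ right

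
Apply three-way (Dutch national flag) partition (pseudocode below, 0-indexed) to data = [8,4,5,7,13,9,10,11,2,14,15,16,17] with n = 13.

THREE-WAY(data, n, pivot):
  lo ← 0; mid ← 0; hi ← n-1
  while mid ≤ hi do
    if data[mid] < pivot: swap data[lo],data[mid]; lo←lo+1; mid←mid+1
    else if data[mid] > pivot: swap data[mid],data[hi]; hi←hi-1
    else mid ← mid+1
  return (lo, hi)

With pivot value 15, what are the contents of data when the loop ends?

lo=0 mid=0 hi=12
8<15: swap(0,0), lo=1 mid=1 ⇒ [8,4,5,7,13,9,10,11,2,14,15,16,17]
4<15: swap(1,1), lo=2 mid=2 ⇒ [8,4,5,7,13,9,10,11,2,14,15,16,17]
5<15: swap(2,2), lo=3 mid=3 ⇒ [8,4,5,7,13,9,10,11,2,14,15,16,17]
7<15: swap(3,3), lo=4 mid=4 ⇒ [8,4,5,7,13,9,10,11,2,14,15,16,17]
13<15: swap(4,4), lo=5 mid=5 ⇒ [8,4,5,7,13,9,10,11,2,14,15,16,17]
9<15: swap(5,5), lo=6 mid=6 ⇒ [8,4,5,7,13,9,10,11,2,14,15,16,17]
10<15: swap(6,6), lo=7 mid=7 ⇒ [8,4,5,7,13,9,10,11,2,14,15,16,17]
11<15: swap(7,7), lo=8 mid=8 ⇒ [8,4,5,7,13,9,10,11,2,14,15,16,17]
2<15: swap(8,8), lo=9 mid=9 ⇒ [8,4,5,7,13,9,10,11,2,14,15,16,17]
14<15: swap(9,9), lo=10 mid=10 ⇒ [8,4,5,7,13,9,10,11,2,14,15,16,17]
15=15: mid=11
16>15: swap(11,12), hi=11 ⇒ [8,4,5,7,13,9,10,11,2,14,15,17,16]
17>15: swap(11,11), hi=10 ⇒ [8,4,5,7,13,9,10,11,2,14,15,17,16]
done. lo=10 hi=10; data=[8,4,5,7,13,9,10,11,2,14,15,17,16]

[8,4,5,7,13,9,10,11,2,14,15,17,16]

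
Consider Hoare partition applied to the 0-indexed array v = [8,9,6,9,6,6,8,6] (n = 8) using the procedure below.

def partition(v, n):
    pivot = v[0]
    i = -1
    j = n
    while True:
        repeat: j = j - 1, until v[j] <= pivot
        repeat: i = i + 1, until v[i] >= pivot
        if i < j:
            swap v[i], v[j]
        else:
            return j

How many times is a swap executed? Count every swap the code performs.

3

pivot = v[0] = 8; i = -1, j = 8
j→7 (v[7]=6≤8), i→0 (v[0]=8≥8); i<j, swap → [6,9,6,9,6,6,8,8]
j→6 (v[6]=8≤8), i→1 (v[1]=9≥8); i<j, swap → [6,8,6,9,6,6,9,8]
j→5 (v[5]=6≤8), i→3 (v[3]=9≥8); i<j, swap → [6,8,6,6,6,9,9,8]
j→4, i→5; i≥j, return j=4. v = [6,8,6,6,6,9,9,8]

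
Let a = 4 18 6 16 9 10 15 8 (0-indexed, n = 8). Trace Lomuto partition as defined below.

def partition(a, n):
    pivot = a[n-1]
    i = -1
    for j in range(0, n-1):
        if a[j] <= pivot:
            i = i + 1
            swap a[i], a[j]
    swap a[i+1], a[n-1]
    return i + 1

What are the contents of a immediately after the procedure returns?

pivot = a[7] = 8; i = -1
j=0: a[0]=4 ≤ 8 → i=0, swap a[0],a[0] (no change) → 4 18 6 16 9 10 15 8
j=1: a[1]=18 > 8 → no swap
j=2: a[2]=6 ≤ 8 → i=1, swap a[1],a[2] → 4 6 18 16 9 10 15 8
j=3: a[3]=16 > 8 → no swap
j=4: a[4]=9 > 8 → no swap
j=5: a[5]=10 > 8 → no swap
j=6: a[6]=15 > 8 → no swap
final swap a[2],a[7] → 4 6 8 16 9 10 15 18; return 2

4 6 8 16 9 10 15 18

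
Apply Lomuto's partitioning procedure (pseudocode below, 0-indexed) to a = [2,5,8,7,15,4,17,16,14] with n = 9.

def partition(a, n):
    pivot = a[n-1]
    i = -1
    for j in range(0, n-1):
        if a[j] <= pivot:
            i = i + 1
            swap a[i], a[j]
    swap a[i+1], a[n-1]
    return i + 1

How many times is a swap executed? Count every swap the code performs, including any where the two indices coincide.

6

pivot = a[8] = 14; i = -1
j=0: a[0]=2 ≤ 14 → i=0, swap a[0],a[0] (no change) → [2,5,8,7,15,4,17,16,14]
j=1: a[1]=5 ≤ 14 → i=1, swap a[1],a[1] (no change) → [2,5,8,7,15,4,17,16,14]
j=2: a[2]=8 ≤ 14 → i=2, swap a[2],a[2] (no change) → [2,5,8,7,15,4,17,16,14]
j=3: a[3]=7 ≤ 14 → i=3, swap a[3],a[3] (no change) → [2,5,8,7,15,4,17,16,14]
j=4: a[4]=15 > 14 → no swap
j=5: a[5]=4 ≤ 14 → i=4, swap a[4],a[5] → [2,5,8,7,4,15,17,16,14]
j=6: a[6]=17 > 14 → no swap
j=7: a[7]=16 > 14 → no swap
final swap a[5],a[8] → [2,5,8,7,4,14,17,16,15]; return 5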